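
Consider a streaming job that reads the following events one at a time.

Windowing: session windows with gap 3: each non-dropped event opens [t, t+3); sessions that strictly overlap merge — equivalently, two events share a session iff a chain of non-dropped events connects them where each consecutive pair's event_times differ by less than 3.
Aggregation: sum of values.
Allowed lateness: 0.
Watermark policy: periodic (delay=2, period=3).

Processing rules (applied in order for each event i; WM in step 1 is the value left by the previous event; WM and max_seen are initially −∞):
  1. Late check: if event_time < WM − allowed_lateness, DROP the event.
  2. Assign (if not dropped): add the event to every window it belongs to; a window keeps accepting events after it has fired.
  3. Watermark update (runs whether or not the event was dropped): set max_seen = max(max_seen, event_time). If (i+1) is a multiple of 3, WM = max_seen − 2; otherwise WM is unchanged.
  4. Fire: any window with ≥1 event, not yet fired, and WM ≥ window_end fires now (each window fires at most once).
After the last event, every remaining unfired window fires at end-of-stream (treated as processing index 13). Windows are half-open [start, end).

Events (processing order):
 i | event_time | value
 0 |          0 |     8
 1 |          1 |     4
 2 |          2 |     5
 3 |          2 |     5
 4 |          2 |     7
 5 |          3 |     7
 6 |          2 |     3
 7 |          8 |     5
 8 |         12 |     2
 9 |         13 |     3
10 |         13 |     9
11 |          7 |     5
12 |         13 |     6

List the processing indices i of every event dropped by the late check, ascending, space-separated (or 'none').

11

i=0 t=0 v=8: → [0,3); WM=−∞
i=1 t=1 v=4: → [0,4); WM=−∞
i=2 t=2 v=5: → [0,5); WM=0
i=3 t=2 v=5: → [0,5); WM=0
i=4 t=2 v=7: → [0,5); WM=0
i=5 t=3 v=7: → [0,6); WM=1
i=6 t=2 v=3: → [0,6); WM=1
i=7 t=8 v=5: → [8,11); WM=1
i=8 t=12 v=2: → [12,15); WM=10
i=9 t=13 v=3: → [12,16); WM=10
i=10 t=13 v=9: → [12,16); WM=10
i=11 t=7 v=5: DROP (t<10-0); WM=11
i=12 t=13 v=6: → [12,16); WM=11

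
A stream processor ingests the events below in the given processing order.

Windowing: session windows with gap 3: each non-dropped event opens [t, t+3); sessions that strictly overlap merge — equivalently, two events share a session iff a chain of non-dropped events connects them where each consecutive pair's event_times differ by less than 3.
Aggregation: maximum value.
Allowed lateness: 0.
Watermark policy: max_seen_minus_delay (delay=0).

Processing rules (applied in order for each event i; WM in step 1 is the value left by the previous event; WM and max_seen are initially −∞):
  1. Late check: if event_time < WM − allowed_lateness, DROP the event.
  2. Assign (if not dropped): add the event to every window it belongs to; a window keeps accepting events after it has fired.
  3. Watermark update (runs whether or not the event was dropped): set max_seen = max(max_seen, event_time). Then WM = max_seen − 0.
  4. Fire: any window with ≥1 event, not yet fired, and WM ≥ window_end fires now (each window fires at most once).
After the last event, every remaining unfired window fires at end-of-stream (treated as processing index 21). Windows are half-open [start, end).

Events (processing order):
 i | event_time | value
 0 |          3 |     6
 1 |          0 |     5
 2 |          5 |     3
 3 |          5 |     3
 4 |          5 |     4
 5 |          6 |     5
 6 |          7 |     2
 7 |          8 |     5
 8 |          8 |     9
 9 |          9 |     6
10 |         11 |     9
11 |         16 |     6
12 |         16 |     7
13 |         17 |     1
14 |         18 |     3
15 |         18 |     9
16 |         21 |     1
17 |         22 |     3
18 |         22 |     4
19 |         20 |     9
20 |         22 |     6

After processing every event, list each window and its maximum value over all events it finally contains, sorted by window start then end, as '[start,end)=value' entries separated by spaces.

i=0 t=3 v=6: → [3,6); WM=3
i=1 t=0 v=5: DROP (t<3-0); WM=3
i=2 t=5 v=3: → [3,8); WM=5
i=3 t=5 v=3: → [3,8); WM=5
i=4 t=5 v=4: → [3,8); WM=5
i=5 t=6 v=5: → [3,9); WM=6
i=6 t=7 v=2: → [3,10); WM=7
i=7 t=8 v=5: → [3,11); WM=8
i=8 t=8 v=9: → [3,11); WM=8
i=9 t=9 v=6: → [3,12); WM=9
i=10 t=11 v=9: → [3,14); WM=11
i=11 t=16 v=6: → [16,19); WM=16
i=12 t=16 v=7: → [16,19); WM=16
i=13 t=17 v=1: → [16,20); WM=17
i=14 t=18 v=3: → [16,21); WM=18
i=15 t=18 v=9: → [16,21); WM=18
i=16 t=21 v=1: → [21,24); WM=21
i=17 t=22 v=3: → [21,25); WM=22
i=18 t=22 v=4: → [21,25); WM=22
i=19 t=20 v=9: DROP (t<22-0); WM=22
i=20 t=22 v=6: → [21,25); WM=22

[3,14)=9 [16,21)=9 [21,25)=6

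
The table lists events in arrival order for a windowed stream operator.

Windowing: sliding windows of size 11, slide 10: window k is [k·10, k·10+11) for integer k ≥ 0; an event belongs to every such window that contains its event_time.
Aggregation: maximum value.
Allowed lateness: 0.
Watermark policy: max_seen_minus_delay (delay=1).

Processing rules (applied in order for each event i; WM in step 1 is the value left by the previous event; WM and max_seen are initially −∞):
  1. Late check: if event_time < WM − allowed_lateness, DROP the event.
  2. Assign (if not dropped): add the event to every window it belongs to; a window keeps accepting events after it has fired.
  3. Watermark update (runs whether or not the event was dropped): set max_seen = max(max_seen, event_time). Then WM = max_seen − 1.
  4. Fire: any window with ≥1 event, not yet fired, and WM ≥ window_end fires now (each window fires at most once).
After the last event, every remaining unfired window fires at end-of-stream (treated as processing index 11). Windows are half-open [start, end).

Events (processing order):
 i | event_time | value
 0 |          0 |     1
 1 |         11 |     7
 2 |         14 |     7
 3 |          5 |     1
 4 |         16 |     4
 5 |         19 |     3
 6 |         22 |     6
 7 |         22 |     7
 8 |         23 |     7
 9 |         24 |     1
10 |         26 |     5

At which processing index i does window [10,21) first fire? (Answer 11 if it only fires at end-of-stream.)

i=0 t=0 v=1: → [0,11); WM=-1
i=1 t=11 v=7: → [10,21); WM=10
i=2 t=14 v=7: → [10,21); WM=13; [0,11) fires=1
i=3 t=5 v=1: DROP (t<13-0); WM=13
i=4 t=16 v=4: → [10,21); WM=15
i=5 t=19 v=3: → [10,21); WM=18
i=6 t=22 v=6: → [20,31); WM=21; [10,21) fires=7
i=7 t=22 v=7: → [20,31); WM=21
i=8 t=23 v=7: → [20,31); WM=22
i=9 t=24 v=1: → [20,31); WM=23
i=10 t=26 v=5: → [20,31); WM=25

6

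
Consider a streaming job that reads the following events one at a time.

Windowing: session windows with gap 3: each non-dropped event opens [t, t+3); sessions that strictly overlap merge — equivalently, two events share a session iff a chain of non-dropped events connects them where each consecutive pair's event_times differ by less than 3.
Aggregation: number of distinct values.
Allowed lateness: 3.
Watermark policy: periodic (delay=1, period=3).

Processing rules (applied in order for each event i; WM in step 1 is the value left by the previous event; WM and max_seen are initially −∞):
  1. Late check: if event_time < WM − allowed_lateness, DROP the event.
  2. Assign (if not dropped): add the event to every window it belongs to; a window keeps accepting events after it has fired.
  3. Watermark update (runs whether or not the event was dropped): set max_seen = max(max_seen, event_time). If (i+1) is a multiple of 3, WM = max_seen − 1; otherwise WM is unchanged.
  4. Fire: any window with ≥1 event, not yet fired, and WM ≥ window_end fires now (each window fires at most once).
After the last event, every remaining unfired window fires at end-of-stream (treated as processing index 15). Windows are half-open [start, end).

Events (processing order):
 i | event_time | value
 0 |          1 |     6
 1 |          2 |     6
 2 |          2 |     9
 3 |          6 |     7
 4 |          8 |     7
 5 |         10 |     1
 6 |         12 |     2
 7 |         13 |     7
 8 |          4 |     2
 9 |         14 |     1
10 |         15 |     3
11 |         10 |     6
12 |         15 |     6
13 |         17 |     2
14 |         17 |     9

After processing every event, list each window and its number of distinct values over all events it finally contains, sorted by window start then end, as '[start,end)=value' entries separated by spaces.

i=0 t=1 v=6: → [1,4); WM=−∞
i=1 t=2 v=6: → [1,5); WM=−∞
i=2 t=2 v=9: → [1,5); WM=1
i=3 t=6 v=7: → [6,9); WM=1
i=4 t=8 v=7: → [6,11); WM=1
i=5 t=10 v=1: → [6,13); WM=9
i=6 t=12 v=2: → [6,15); WM=9
i=7 t=13 v=7: → [6,16); WM=9
i=8 t=4 v=2: DROP (t<9-3); WM=12
i=9 t=14 v=1: → [6,17); WM=12
i=10 t=15 v=3: → [6,18); WM=12
i=11 t=10 v=6: → [6,18); WM=14
i=12 t=15 v=6: → [6,18); WM=14
i=13 t=17 v=2: → [6,20); WM=14
i=14 t=17 v=9: → [6,20); WM=16

[1,5)=2 [6,20)=6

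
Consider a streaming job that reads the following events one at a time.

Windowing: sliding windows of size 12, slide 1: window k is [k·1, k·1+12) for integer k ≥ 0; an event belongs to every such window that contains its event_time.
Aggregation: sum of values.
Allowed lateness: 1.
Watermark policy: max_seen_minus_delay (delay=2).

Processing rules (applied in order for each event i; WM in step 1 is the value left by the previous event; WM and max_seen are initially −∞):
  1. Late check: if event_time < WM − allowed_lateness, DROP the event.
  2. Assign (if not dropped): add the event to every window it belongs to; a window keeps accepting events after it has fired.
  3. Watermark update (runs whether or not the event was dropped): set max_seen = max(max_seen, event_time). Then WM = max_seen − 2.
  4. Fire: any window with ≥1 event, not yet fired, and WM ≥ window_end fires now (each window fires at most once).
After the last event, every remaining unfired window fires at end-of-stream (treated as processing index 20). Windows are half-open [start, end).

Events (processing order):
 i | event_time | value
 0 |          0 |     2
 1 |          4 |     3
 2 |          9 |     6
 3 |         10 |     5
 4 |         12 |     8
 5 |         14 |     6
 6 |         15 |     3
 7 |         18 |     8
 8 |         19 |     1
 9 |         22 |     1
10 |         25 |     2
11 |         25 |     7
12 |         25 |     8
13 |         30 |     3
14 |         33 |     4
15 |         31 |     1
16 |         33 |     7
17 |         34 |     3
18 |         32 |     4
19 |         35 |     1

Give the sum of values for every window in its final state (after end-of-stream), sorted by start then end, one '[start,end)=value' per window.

[0,12)=16 [1,13)=22 [2,14)=22 [3,15)=28 [4,16)=31 [5,17)=28 [6,18)=28 [7,19)=36 [8,20)=37 [9,21)=37 [10,22)=31 [11,23)=27 [12,24)=27 [13,25)=19 [14,26)=36 [15,27)=30 [16,28)=27 [17,29)=27 [18,30)=27 [19,31)=22 [20,32)=22 [21,33)=26 [22,34)=37 [23,35)=39 [24,36)=40 [25,37)=40 [26,38)=23 [27,39)=23 [28,40)=23 [29,41)=23 [30,42)=23 [31,43)=20 [32,44)=19 [33,45)=15 [34,46)=4 [35,47)=1

i=0 t=0 v=2: → [0,12); WM=-2
i=1 t=4 v=3: → [4,16),[3,15),[2,14),[1,13),[0,12); WM=2
i=2 t=9 v=6: → [9,21),[8,20),[7,19),[6,18),[5,17),[4,16),[3,15),[2,14),[1,13),[0,12); WM=7
i=3 t=10 v=5: → [10,22),[9,21),[8,20),[7,19),[6,18),[5,17),[4,16),[3,15),[2,14),[1,13),[0,12); WM=8
i=4 t=12 v=8: → [12,24),[11,23),[10,22),[9,21),[8,20),[7,19),[6,18),[5,17),[4,16),[3,15),[2,14),[1,13); WM=10
i=5 t=14 v=6: → [14,26),[13,25),[12,24),[11,23),[10,22),[9,21),[8,20),[7,19),[6,18),[5,17),[4,16),[3,15); WM=12; [0,12) fires=16
i=6 t=15 v=3: → [15,27),[14,26),[13,25),[12,24),[11,23),[10,22),[9,21),[8,20),[7,19),[6,18),[5,17),[4,16); WM=13; [1,13) fires=22
i=7 t=18 v=8: → [18,30),[17,29),[16,28),[15,27),[14,26),[13,25),[12,24),[11,23),[10,22),[9,21),[8,20),[7,19); WM=16; [2,14) fires=22 [3,15) fires=28 [4,16) fires=31
i=8 t=19 v=1: → [19,31),[18,30),[17,29),[16,28),[15,27),[14,26),[13,25),[12,24),[11,23),[10,22),[9,21),[8,20); WM=17; [5,17) fires=28
i=9 t=22 v=1: → [22,34),[21,33),[20,32),[19,31),[18,30),[17,29),[16,28),[15,27),[14,26),[13,25),[12,24),[11,23); WM=20; [6,18) fires=28 [7,19) fires=36 [8,20) fires=37
i=10 t=25 v=2: → [25,37),[24,36),[23,35),[22,34),[21,33),[20,32),[19,31),[18,30),[17,29),[16,28),[15,27),[14,26); WM=23; [9,21) fires=37 [10,22) fires=31 [11,23) fires=27
i=11 t=25 v=7: → [25,37),[24,36),[23,35),[22,34),[21,33),[20,32),[19,31),[18,30),[17,29),[16,28),[15,27),[14,26); WM=23
i=12 t=25 v=8: → [25,37),[24,36),[23,35),[22,34),[21,33),[20,32),[19,31),[18,30),[17,29),[16,28),[15,27),[14,26); WM=23
i=13 t=30 v=3: → [30,42),[29,41),[28,40),[27,39),[26,38),[25,37),[24,36),[23,35),[22,34),[21,33),[20,32),[19,31); WM=28; [12,24) fires=27 [13,25) fires=19 [14,26) fires=36 [15,27) fires=30 [16,28) fires=27
i=14 t=33 v=4: → [33,45),[32,44),[31,43),[30,42),[29,41),[28,40),[27,39),[26,38),[25,37),[24,36),[23,35),[22,34); WM=31; [17,29) fires=27 [18,30) fires=27 [19,31) fires=22
i=15 t=31 v=1: → [31,43),[30,42),[29,41),[28,40),[27,39),[26,38),[25,37),[24,36),[23,35),[22,34),[21,33),[20,32); WM=31
i=16 t=33 v=7: → [33,45),[32,44),[31,43),[30,42),[29,41),[28,40),[27,39),[26,38),[25,37),[24,36),[23,35),[22,34); WM=31
i=17 t=34 v=3: → [34,46),[33,45),[32,44),[31,43),[30,42),[29,41),[28,40),[27,39),[26,38),[25,37),[24,36),[23,35); WM=32; [20,32) fires=22
i=18 t=32 v=4: → [32,44),[31,43),[30,42),[29,41),[28,40),[27,39),[26,38),[25,37),[24,36),[23,35),[22,34),[21,33); WM=32
i=19 t=35 v=1: → [35,47),[34,46),[33,45),[32,44),[31,43),[30,42),[29,41),[28,40),[27,39),[26,38),[25,37),[24,36); WM=33; [21,33) fires=26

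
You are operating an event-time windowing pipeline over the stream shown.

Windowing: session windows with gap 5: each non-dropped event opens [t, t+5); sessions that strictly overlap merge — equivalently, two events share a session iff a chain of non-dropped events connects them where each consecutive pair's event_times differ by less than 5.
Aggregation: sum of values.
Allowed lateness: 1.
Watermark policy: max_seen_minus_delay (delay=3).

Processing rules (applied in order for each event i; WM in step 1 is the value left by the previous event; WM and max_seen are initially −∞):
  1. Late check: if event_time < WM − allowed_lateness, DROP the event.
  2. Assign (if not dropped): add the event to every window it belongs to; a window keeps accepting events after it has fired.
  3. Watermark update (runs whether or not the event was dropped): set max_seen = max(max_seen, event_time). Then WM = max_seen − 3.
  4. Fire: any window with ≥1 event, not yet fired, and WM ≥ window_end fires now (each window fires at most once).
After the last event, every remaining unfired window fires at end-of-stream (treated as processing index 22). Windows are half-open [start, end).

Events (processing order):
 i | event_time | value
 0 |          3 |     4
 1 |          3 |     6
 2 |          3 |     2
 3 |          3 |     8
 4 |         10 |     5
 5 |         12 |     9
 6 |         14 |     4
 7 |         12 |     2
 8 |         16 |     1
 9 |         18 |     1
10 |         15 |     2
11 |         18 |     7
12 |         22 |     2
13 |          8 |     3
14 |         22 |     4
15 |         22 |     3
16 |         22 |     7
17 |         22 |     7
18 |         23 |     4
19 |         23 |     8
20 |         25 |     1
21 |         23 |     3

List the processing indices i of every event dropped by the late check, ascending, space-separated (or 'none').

i=0 t=3 v=4: → [3,8); WM=0
i=1 t=3 v=6: → [3,8); WM=0
i=2 t=3 v=2: → [3,8); WM=0
i=3 t=3 v=8: → [3,8); WM=0
i=4 t=10 v=5: → [10,15); WM=7
i=5 t=12 v=9: → [10,17); WM=9
i=6 t=14 v=4: → [10,19); WM=11
i=7 t=12 v=2: → [10,19); WM=11
i=8 t=16 v=1: → [10,21); WM=13
i=9 t=18 v=1: → [10,23); WM=15
i=10 t=15 v=2: → [10,23); WM=15
i=11 t=18 v=7: → [10,23); WM=15
i=12 t=22 v=2: → [10,27); WM=19
i=13 t=8 v=3: DROP (t<19-1); WM=19
i=14 t=22 v=4: → [10,27); WM=19
i=15 t=22 v=3: → [10,27); WM=19
i=16 t=22 v=7: → [10,27); WM=19
i=17 t=22 v=7: → [10,27); WM=19
i=18 t=23 v=4: → [10,28); WM=20
i=19 t=23 v=8: → [10,28); WM=20
i=20 t=25 v=1: → [10,30); WM=22
i=21 t=23 v=3: → [10,30); WM=22

13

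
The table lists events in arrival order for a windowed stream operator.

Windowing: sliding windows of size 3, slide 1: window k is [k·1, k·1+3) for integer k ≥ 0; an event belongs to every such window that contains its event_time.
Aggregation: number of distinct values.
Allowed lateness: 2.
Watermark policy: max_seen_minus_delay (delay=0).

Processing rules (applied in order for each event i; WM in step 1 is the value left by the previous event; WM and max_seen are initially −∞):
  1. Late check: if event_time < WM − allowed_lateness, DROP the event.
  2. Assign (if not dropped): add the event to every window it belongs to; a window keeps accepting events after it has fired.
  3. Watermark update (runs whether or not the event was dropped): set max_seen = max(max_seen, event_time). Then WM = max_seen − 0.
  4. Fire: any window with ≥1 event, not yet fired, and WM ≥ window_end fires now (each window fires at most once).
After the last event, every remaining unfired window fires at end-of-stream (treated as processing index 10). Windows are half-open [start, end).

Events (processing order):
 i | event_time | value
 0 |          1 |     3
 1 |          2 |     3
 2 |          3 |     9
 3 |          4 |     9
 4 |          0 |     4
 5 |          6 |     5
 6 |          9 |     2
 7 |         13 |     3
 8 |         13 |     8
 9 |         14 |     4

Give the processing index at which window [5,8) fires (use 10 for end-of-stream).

i=0 t=1 v=3: → [1,4),[0,3); WM=1
i=1 t=2 v=3: → [2,5),[1,4),[0,3); WM=2
i=2 t=3 v=9: → [3,6),[2,5),[1,4); WM=3; [0,3) fires=1
i=3 t=4 v=9: → [4,7),[3,6),[2,5); WM=4; [1,4) fires=2
i=4 t=0 v=4: DROP (t<4-2); WM=4
i=5 t=6 v=5: → [6,9),[5,8),[4,7); WM=6; [2,5) fires=2 [3,6) fires=1
i=6 t=9 v=2: → [9,12),[8,11),[7,10); WM=9; [4,7) fires=2 [5,8) fires=1 [6,9) fires=1
i=7 t=13 v=3: → [13,16),[12,15),[11,14); WM=13; [7,10) fires=1 [8,11) fires=1 [9,12) fires=1
i=8 t=13 v=8: → [13,16),[12,15),[11,14); WM=13
i=9 t=14 v=4: → [14,17),[13,16),[12,15); WM=14; [11,14) fires=2

6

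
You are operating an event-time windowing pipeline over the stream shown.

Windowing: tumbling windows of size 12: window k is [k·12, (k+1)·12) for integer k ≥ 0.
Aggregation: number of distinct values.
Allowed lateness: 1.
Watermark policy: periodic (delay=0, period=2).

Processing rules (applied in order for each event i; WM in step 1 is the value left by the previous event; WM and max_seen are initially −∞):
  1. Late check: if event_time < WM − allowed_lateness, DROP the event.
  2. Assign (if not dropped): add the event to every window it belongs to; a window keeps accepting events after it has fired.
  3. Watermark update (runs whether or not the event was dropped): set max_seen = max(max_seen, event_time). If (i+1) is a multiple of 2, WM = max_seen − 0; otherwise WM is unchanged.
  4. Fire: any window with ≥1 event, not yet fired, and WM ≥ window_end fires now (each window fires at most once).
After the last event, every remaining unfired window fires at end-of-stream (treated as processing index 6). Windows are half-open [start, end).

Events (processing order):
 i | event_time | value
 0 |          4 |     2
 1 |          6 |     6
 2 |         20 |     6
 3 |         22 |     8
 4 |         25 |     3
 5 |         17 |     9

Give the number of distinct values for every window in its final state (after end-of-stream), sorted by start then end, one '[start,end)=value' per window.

[0,12)=2 [12,24)=2 [24,36)=1

i=0 t=4 v=2: → [0,12); WM=−∞
i=1 t=6 v=6: → [0,12); WM=6
i=2 t=20 v=6: → [12,24); WM=6
i=3 t=22 v=8: → [12,24); WM=22; [0,12) fires=2
i=4 t=25 v=3: → [24,36); WM=22
i=5 t=17 v=9: DROP (t<22-1); WM=25; [12,24) fires=2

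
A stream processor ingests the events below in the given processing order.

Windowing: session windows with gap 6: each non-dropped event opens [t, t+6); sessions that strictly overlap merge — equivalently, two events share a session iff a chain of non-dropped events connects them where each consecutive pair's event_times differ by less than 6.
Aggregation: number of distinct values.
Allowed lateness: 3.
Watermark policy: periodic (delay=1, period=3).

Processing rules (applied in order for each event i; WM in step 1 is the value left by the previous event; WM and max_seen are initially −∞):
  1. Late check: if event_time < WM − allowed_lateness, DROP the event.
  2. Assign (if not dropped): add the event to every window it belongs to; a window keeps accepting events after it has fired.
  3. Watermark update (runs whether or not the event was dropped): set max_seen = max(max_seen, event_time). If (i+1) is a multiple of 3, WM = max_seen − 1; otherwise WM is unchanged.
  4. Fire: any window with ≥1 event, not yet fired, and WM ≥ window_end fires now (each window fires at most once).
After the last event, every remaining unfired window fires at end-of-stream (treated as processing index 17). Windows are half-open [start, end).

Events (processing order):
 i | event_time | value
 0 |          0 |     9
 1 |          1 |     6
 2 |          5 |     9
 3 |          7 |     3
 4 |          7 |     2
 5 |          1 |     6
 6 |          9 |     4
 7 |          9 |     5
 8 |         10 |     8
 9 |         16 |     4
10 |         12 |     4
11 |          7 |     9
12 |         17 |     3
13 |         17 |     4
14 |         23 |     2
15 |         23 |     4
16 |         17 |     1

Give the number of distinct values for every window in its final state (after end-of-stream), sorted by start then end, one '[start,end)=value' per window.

[0,23)=7 [23,29)=2

i=0 t=0 v=9: → [0,6); WM=−∞
i=1 t=1 v=6: → [0,7); WM=−∞
i=2 t=5 v=9: → [0,11); WM=4
i=3 t=7 v=3: → [0,13); WM=4
i=4 t=7 v=2: → [0,13); WM=4
i=5 t=1 v=6: → [0,13); WM=6
i=6 t=9 v=4: → [0,15); WM=6
i=7 t=9 v=5: → [0,15); WM=6
i=8 t=10 v=8: → [0,16); WM=9
i=9 t=16 v=4: → [16,22); WM=9
i=10 t=12 v=4: → [0,22); WM=9
i=11 t=7 v=9: → [0,22); WM=15
i=12 t=17 v=3: → [0,23); WM=15
i=13 t=17 v=4: → [0,23); WM=15
i=14 t=23 v=2: → [23,29); WM=22
i=15 t=23 v=4: → [23,29); WM=22
i=16 t=17 v=1: DROP (t<22-3); WM=22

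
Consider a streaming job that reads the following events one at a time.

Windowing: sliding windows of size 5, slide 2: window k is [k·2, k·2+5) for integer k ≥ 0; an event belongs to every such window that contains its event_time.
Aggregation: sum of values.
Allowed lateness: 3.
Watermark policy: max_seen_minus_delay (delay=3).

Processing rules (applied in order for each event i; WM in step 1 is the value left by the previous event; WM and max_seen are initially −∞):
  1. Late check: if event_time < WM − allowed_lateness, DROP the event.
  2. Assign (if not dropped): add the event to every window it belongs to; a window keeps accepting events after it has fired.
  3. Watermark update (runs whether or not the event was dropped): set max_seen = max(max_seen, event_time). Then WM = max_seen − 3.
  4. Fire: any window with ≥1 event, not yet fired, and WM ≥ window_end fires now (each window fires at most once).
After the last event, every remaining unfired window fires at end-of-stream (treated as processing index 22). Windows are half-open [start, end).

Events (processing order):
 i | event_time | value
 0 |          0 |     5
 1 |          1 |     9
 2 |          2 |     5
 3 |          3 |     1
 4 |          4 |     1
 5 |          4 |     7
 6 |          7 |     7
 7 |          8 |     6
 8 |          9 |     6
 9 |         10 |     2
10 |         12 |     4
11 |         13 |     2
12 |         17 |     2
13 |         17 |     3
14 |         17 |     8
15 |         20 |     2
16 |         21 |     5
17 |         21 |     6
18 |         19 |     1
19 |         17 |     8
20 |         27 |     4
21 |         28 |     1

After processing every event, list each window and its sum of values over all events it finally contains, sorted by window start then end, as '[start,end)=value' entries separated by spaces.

[0,5)=28 [2,7)=14 [4,9)=21 [6,11)=21 [8,13)=18 [10,15)=8 [12,17)=6 [14,19)=21 [16,21)=24 [18,23)=14 [20,25)=13 [24,29)=5 [26,31)=5 [28,33)=1

i=0 t=0 v=5: → [0,5); WM=-3
i=1 t=1 v=9: → [0,5); WM=-2
i=2 t=2 v=5: → [2,7),[0,5); WM=-1
i=3 t=3 v=1: → [2,7),[0,5); WM=0
i=4 t=4 v=1: → [4,9),[2,7),[0,5); WM=1
i=5 t=4 v=7: → [4,9),[2,7),[0,5); WM=1
i=6 t=7 v=7: → [6,11),[4,9); WM=4
i=7 t=8 v=6: → [8,13),[6,11),[4,9); WM=5; [0,5) fires=28
i=8 t=9 v=6: → [8,13),[6,11); WM=6
i=9 t=10 v=2: → [10,15),[8,13),[6,11); WM=7; [2,7) fires=14
i=10 t=12 v=4: → [12,17),[10,15),[8,13); WM=9; [4,9) fires=21
i=11 t=13 v=2: → [12,17),[10,15); WM=10
i=12 t=17 v=2: → [16,21),[14,19); WM=14; [6,11) fires=21 [8,13) fires=18
i=13 t=17 v=3: → [16,21),[14,19); WM=14
i=14 t=17 v=8: → [16,21),[14,19); WM=14
i=15 t=20 v=2: → [20,25),[18,23),[16,21); WM=17; [10,15) fires=8 [12,17) fires=6
i=16 t=21 v=5: → [20,25),[18,23); WM=18
i=17 t=21 v=6: → [20,25),[18,23); WM=18
i=18 t=19 v=1: → [18,23),[16,21); WM=18
i=19 t=17 v=8: → [16,21),[14,19); WM=18
i=20 t=27 v=4: → [26,31),[24,29); WM=24; [14,19) fires=21 [16,21) fires=24 [18,23) fires=14
i=21 t=28 v=1: → [28,33),[26,31),[24,29); WM=25; [20,25) fires=13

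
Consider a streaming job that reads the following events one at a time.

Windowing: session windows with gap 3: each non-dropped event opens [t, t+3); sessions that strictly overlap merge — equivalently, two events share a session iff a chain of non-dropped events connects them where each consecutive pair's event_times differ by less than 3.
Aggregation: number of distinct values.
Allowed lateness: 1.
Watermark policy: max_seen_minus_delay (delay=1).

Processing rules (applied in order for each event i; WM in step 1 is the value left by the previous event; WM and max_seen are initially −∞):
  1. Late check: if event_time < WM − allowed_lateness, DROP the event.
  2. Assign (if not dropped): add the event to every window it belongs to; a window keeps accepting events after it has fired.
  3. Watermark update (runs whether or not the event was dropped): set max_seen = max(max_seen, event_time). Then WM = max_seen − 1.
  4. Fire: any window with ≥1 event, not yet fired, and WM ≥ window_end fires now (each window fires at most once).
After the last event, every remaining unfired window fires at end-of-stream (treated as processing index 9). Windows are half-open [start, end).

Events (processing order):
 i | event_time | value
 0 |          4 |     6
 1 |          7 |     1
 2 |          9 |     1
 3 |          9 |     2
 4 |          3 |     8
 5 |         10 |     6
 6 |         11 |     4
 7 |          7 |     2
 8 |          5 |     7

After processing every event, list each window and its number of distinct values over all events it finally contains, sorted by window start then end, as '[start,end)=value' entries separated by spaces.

[4,7)=1 [7,14)=4

i=0 t=4 v=6: → [4,7); WM=3
i=1 t=7 v=1: → [7,10); WM=6
i=2 t=9 v=1: → [7,12); WM=8
i=3 t=9 v=2: → [7,12); WM=8
i=4 t=3 v=8: DROP (t<8-1); WM=8
i=5 t=10 v=6: → [7,13); WM=9
i=6 t=11 v=4: → [7,14); WM=10
i=7 t=7 v=2: DROP (t<10-1); WM=10
i=8 t=5 v=7: DROP (t<10-1); WM=10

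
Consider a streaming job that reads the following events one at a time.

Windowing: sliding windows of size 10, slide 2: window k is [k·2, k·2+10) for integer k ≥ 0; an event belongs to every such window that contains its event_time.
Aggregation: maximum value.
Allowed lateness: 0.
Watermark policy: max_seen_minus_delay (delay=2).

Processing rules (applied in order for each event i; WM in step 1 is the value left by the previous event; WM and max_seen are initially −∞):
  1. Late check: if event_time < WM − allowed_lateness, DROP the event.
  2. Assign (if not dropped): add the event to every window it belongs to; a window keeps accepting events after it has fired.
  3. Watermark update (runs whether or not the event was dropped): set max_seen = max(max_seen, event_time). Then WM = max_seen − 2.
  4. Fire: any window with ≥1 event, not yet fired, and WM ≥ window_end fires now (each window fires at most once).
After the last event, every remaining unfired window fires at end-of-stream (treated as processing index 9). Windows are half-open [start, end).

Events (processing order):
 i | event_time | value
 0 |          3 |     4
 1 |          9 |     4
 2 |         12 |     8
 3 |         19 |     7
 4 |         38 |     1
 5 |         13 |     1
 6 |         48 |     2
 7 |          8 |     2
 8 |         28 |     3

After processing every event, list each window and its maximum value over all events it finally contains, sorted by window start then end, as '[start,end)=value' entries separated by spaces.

i=0 t=3 v=4: → [2,12),[0,10); WM=1
i=1 t=9 v=4: → [8,18),[6,16),[4,14),[2,12),[0,10); WM=7
i=2 t=12 v=8: → [12,22),[10,20),[8,18),[6,16),[4,14); WM=10; [0,10) fires=4
i=3 t=19 v=7: → [18,28),[16,26),[14,24),[12,22),[10,20); WM=17; [2,12) fires=4 [4,14) fires=8 [6,16) fires=8
i=4 t=38 v=1: → [38,48),[36,46),[34,44),[32,42),[30,40); WM=36; [8,18) fires=8 [10,20) fires=8 [12,22) fires=8 [14,24) fires=7 [16,26) fires=7 [18,28) fires=7
i=5 t=13 v=1: DROP (t<36-0); WM=36
i=6 t=48 v=2: → [48,58),[46,56),[44,54),[42,52),[40,50); WM=46; [30,40) fires=1 [32,42) fires=1 [34,44) fires=1 [36,46) fires=1
i=7 t=8 v=2: DROP (t<46-0); WM=46
i=8 t=28 v=3: DROP (t<46-0); WM=46

[0,10)=4 [2,12)=4 [4,14)=8 [6,16)=8 [8,18)=8 [10,20)=8 [12,22)=8 [14,24)=7 [16,26)=7 [18,28)=7 [30,40)=1 [32,42)=1 [34,44)=1 [36,46)=1 [38,48)=1 [40,50)=2 [42,52)=2 [44,54)=2 [46,56)=2 [48,58)=2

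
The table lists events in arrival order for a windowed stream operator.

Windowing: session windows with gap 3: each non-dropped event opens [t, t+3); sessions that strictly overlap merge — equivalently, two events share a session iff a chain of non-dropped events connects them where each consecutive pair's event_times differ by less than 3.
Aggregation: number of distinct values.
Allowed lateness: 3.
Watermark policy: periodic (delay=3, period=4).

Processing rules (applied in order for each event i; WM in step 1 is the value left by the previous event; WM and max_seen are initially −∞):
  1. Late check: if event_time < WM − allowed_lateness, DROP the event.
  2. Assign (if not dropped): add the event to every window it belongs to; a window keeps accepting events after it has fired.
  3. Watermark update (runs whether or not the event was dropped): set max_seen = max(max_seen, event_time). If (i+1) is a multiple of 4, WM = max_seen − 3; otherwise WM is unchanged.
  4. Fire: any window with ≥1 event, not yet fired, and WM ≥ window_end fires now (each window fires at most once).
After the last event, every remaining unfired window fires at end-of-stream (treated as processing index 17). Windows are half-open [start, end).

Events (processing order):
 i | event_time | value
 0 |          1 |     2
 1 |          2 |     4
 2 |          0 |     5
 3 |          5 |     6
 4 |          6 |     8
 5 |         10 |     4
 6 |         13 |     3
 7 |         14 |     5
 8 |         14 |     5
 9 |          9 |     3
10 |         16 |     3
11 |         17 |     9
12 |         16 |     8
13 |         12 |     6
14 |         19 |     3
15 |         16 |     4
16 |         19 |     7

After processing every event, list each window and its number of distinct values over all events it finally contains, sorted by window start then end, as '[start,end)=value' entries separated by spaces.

i=0 t=1 v=2: → [1,4); WM=−∞
i=1 t=2 v=4: → [1,5); WM=−∞
i=2 t=0 v=5: → [0,5); WM=−∞
i=3 t=5 v=6: → [5,8); WM=2
i=4 t=6 v=8: → [5,9); WM=2
i=5 t=10 v=4: → [10,13); WM=2
i=6 t=13 v=3: → [13,16); WM=2
i=7 t=14 v=5: → [13,17); WM=11
i=8 t=14 v=5: → [13,17); WM=11
i=9 t=9 v=3: → [9,13); WM=11
i=10 t=16 v=3: → [13,19); WM=11
i=11 t=17 v=9: → [13,20); WM=14
i=12 t=16 v=8: → [13,20); WM=14
i=13 t=12 v=6: → [9,20); WM=14
i=14 t=19 v=3: → [9,22); WM=14
i=15 t=16 v=4: → [9,22); WM=16
i=16 t=19 v=7: → [9,22); WM=16

[0,5)=3 [5,9)=2 [9,22)=7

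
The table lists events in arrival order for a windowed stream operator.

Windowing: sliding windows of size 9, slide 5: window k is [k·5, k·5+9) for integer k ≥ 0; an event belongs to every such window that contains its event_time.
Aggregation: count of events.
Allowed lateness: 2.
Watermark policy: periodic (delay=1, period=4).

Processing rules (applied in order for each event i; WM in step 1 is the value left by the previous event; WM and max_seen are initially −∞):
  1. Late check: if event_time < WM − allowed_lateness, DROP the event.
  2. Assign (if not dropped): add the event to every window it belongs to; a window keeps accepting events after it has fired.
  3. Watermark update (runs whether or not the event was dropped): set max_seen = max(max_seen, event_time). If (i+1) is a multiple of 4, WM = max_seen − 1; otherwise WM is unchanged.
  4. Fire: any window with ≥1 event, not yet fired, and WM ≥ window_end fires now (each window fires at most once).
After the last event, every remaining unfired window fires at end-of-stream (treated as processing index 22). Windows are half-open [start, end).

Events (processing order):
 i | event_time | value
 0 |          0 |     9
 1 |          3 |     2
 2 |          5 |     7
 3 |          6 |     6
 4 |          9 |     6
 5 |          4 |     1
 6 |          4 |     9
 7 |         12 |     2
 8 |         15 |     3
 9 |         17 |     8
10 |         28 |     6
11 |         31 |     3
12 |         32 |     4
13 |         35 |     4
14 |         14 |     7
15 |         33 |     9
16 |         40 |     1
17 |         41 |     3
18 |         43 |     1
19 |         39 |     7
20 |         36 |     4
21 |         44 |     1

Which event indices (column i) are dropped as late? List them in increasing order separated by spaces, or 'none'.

14 20

i=0 t=0 v=9: → [0,9); WM=−∞
i=1 t=3 v=2: → [0,9); WM=−∞
i=2 t=5 v=7: → [5,14),[0,9); WM=−∞
i=3 t=6 v=6: → [5,14),[0,9); WM=5
i=4 t=9 v=6: → [5,14); WM=5
i=5 t=4 v=1: → [0,9); WM=5
i=6 t=4 v=9: → [0,9); WM=5
i=7 t=12 v=2: → [10,19),[5,14); WM=11; [0,9) fires=6
i=8 t=15 v=3: → [15,24),[10,19); WM=11
i=9 t=17 v=8: → [15,24),[10,19); WM=11
i=10 t=28 v=6: → [25,34),[20,29); WM=11
i=11 t=31 v=3: → [30,39),[25,34); WM=30; [5,14) fires=4 [10,19) fires=3 [15,24) fires=2 [20,29) fires=1
i=12 t=32 v=4: → [30,39),[25,34); WM=30
i=13 t=35 v=4: → [35,44),[30,39); WM=30
i=14 t=14 v=7: DROP (t<30-2); WM=30
i=15 t=33 v=9: → [30,39),[25,34); WM=34; [25,34) fires=4
i=16 t=40 v=1: → [40,49),[35,44); WM=34
i=17 t=41 v=3: → [40,49),[35,44); WM=34
i=18 t=43 v=1: → [40,49),[35,44); WM=34
i=19 t=39 v=7: → [35,44); WM=42; [30,39) fires=4
i=20 t=36 v=4: DROP (t<42-2); WM=42
i=21 t=44 v=1: → [40,49); WM=42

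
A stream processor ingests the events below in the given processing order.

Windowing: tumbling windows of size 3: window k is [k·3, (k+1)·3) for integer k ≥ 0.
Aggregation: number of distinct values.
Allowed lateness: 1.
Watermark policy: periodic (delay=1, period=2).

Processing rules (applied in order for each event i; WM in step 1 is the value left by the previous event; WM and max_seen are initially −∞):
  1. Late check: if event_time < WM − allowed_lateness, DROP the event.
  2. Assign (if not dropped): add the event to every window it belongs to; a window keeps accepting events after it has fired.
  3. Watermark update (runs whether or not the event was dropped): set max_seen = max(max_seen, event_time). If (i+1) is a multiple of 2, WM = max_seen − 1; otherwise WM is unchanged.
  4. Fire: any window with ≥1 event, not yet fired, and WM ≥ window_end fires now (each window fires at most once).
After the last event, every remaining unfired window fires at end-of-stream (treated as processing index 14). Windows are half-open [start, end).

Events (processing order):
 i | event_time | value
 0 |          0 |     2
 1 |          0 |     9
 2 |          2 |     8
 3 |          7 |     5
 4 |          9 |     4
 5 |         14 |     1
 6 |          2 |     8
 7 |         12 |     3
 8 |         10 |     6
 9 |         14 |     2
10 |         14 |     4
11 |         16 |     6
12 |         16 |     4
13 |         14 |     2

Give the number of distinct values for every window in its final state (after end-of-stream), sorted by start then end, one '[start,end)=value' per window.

[0,3)=3 [6,9)=1 [9,12)=1 [12,15)=4 [15,18)=2

i=0 t=0 v=2: → [0,3); WM=−∞
i=1 t=0 v=9: → [0,3); WM=-1
i=2 t=2 v=8: → [0,3); WM=-1
i=3 t=7 v=5: → [6,9); WM=6; [0,3) fires=3
i=4 t=9 v=4: → [9,12); WM=6
i=5 t=14 v=1: → [12,15); WM=13; [6,9) fires=1 [9,12) fires=1
i=6 t=2 v=8: DROP (t<13-1); WM=13
i=7 t=12 v=3: → [12,15); WM=13
i=8 t=10 v=6: DROP (t<13-1); WM=13
i=9 t=14 v=2: → [12,15); WM=13
i=10 t=14 v=4: → [12,15); WM=13
i=11 t=16 v=6: → [15,18); WM=15; [12,15) fires=4
i=12 t=16 v=4: → [15,18); WM=15
i=13 t=14 v=2: → [12,15); WM=15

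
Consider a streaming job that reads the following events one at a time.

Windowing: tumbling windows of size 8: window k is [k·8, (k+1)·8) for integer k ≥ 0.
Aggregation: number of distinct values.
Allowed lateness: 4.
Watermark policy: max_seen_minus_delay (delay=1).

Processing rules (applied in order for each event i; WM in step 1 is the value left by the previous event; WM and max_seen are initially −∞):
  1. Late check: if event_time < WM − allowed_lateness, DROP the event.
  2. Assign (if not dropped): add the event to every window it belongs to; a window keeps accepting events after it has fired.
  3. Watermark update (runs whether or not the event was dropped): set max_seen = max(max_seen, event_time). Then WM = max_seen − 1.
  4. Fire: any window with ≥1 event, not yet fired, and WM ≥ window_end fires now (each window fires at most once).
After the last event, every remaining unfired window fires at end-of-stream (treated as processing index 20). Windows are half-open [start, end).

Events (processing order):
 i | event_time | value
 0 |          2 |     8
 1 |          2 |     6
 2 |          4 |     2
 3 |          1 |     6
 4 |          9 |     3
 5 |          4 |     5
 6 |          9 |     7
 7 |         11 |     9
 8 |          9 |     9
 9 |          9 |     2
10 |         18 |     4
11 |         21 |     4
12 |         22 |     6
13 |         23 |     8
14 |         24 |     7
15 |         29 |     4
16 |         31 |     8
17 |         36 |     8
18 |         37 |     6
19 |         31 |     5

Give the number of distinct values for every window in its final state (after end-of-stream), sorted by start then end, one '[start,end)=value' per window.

i=0 t=2 v=8: → [0,8); WM=1
i=1 t=2 v=6: → [0,8); WM=1
i=2 t=4 v=2: → [0,8); WM=3
i=3 t=1 v=6: → [0,8); WM=3
i=4 t=9 v=3: → [8,16); WM=8; [0,8) fires=3
i=5 t=4 v=5: → [0,8); WM=8
i=6 t=9 v=7: → [8,16); WM=8
i=7 t=11 v=9: → [8,16); WM=10
i=8 t=9 v=9: → [8,16); WM=10
i=9 t=9 v=2: → [8,16); WM=10
i=10 t=18 v=4: → [16,24); WM=17; [8,16) fires=4
i=11 t=21 v=4: → [16,24); WM=20
i=12 t=22 v=6: → [16,24); WM=21
i=13 t=23 v=8: → [16,24); WM=22
i=14 t=24 v=7: → [24,32); WM=23
i=15 t=29 v=4: → [24,32); WM=28; [16,24) fires=3
i=16 t=31 v=8: → [24,32); WM=30
i=17 t=36 v=8: → [32,40); WM=35; [24,32) fires=3
i=18 t=37 v=6: → [32,40); WM=36
i=19 t=31 v=5: DROP (t<36-4); WM=36

[0,8)=4 [8,16)=4 [16,24)=3 [24,32)=3 [32,40)=2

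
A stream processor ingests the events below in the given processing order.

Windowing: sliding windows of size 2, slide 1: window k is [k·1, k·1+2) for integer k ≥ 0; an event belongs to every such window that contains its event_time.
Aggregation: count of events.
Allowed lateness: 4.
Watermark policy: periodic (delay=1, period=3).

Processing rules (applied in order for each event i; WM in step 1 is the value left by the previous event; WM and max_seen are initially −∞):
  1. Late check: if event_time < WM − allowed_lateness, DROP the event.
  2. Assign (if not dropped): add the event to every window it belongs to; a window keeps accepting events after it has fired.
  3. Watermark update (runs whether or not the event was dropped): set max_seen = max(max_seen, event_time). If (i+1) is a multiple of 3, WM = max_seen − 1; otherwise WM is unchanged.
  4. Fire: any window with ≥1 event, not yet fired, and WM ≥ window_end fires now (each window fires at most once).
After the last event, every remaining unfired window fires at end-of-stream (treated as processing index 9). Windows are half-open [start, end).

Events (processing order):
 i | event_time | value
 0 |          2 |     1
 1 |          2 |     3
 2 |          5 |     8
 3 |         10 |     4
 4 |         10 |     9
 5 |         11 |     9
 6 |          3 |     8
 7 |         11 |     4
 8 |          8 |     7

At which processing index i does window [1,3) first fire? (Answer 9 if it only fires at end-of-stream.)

2

i=0 t=2 v=1: → [2,4),[1,3); WM=−∞
i=1 t=2 v=3: → [2,4),[1,3); WM=−∞
i=2 t=5 v=8: → [5,7),[4,6); WM=4; [1,3) fires=2 [2,4) fires=2
i=3 t=10 v=4: → [10,12),[9,11); WM=4
i=4 t=10 v=9: → [10,12),[9,11); WM=4
i=5 t=11 v=9: → [11,13),[10,12); WM=10; [4,6) fires=1 [5,7) fires=1
i=6 t=3 v=8: DROP (t<10-4); WM=10
i=7 t=11 v=4: → [11,13),[10,12); WM=10
i=8 t=8 v=7: → [8,10),[7,9); WM=10; [7,9) fires=1 [8,10) fires=1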